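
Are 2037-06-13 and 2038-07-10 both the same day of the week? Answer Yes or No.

From Jun 13, 2037 to Jul 10, 2038 is 392 days.
392 mod 7 = 0, so they are the same weekday.
(Jun 13, 2037 is a Saturday; Jul 10, 2038 is a Saturday.)

Yes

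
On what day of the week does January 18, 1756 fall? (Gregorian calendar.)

Sunday

Doomsday rule: the anchor day for the 1700s is Sunday. For year 56: 56÷12 = 4 r 8, and 8÷4 = 2, so 4+8+2 = 14.
Sunday + 14 ≡ Sunday — that's 1756's doomsday.
In January the doomsday date is Jan 4 (1756 is a leap year (divisible by 4)).
Jan 18 is 14 days after Jan 4; 14 mod 7 = 0, so Sunday + 0 = Sunday.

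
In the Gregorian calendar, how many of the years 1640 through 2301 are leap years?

160

Multiples of 4 in [1640,2301]: 166.
Of those, multiples of 100: 7 (not leap unless ÷400).
Multiples of 400: 1.
Leap years = 166 − 7 + 1 = 160.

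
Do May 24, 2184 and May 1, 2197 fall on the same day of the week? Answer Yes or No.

From May 24, 2184 to May 1, 2197 is 4725 days.
4725 mod 7 = 0, so they are the same weekday.
(May 24, 2184 is a Monday; May 1, 2197 is a Monday.)

Yes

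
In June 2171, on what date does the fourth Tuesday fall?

June 1, 2171 is a Saturday.
The first Tuesday is therefore June 4 (3 days later).
The fourth Tuesday is 4 + 3×7 = June 25.

June 25, 2171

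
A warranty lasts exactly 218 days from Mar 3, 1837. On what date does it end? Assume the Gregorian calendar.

October 7, 1837

Mar has 31 days: +29 → Apr 1, 1837 (189 left).
Apr has 30 days: +30 → May 1, 1837 (159 left).
May has 31 days: +31 → Jun 1, 1837 (128 left).
Jun has 30 days: +30 → Jul 1, 1837 (98 left).
Jul has 31 days: +31 → Aug 1, 1837 (67 left).
Aug has 31 days: +31 → Sep 1, 1837 (36 left).
Sep has 30 days: +30 → Oct 1, 1837 (6 left).
+6 → Oct 7, 1837.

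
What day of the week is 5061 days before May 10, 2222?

First find the weekday of May 10, 2222. Doomsday rule: the anchor day for the 2200s is Friday. For year 22: 22÷12 = 1 r 10, and 10÷4 = 2, so 1+10+2 = 13.
Friday + 13 ≡ Thursday — that's 2222's doomsday.
In May the doomsday date is May 9.
May 10 is 1 day after May 9; 1 mod 7 = 1, so Thursday + 1 = Friday.
5061 mod 7 = 0, so 5061 days before a Friday is Friday − 0 = Friday.

Friday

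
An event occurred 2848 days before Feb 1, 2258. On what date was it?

April 16, 2250

−365 (one year) → Feb 1, 2257 (2483 left).
−366 (one year; includes Feb 29, 2256) → Feb 1, 2256 (2117 left).
−365 (one year) → Feb 1, 2255 (1752 left).
−365 (one year) → Feb 1, 2254 (1387 left).
−365 (one year) → Feb 1, 2253 (1022 left).
−366 (one year; includes Feb 29, 2252) → Feb 1, 2252 (656 left).
−365 (one year) → Feb 1, 2251 (291 left).
−1 → Jan 31, 2251 (end of Jan, 31 days; 290 left).
−31 → Dec 31, 2250 (end of Dec, 31 days; 259 left).
−31 → Nov 30, 2250 (end of Nov, 30 days; 228 left).
−30 → Oct 31, 2250 (end of Oct, 31 days; 198 left).
−31 → Sep 30, 2250 (end of Sep, 30 days; 167 left).
−30 → Aug 31, 2250 (end of Aug, 31 days; 137 left).
−31 → Jul 31, 2250 (end of Jul, 31 days; 106 left).
−31 → Jun 30, 2250 (end of Jun, 30 days; 75 left).
−30 → May 31, 2250 (end of May, 31 days; 45 left).
−31 → Apr 30, 2250 (end of Apr, 30 days; 14 left).
−14 → Apr 16, 2250.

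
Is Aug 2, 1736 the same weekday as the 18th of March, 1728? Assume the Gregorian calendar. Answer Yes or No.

From Mar 18, 1728 to Aug 2, 1736 is 3059 days.
3059 mod 7 = 0, so they are the same weekday.
(Mar 18, 1728 is a Thursday; Aug 2, 1736 is a Thursday.)

Yes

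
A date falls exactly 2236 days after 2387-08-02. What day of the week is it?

Wednesday

Aug 2, 2387 is a Sunday.
2236 mod 7 = 3, so 2236 days after a Sunday is Sunday + 3 = Wednesday.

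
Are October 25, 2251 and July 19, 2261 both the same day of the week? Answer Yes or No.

From Oct 25, 2251 to Jul 19, 2261 is 3555 days.
3555 mod 7 = 6, so they are different weekdays.
(Oct 25, 2251 is a Saturday; Jul 19, 2261 is a Friday.)

No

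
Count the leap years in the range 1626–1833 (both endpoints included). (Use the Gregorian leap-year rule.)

Multiples of 4 in [1626,1833]: 52.
Of those, multiples of 100: 2 (not leap unless ÷400).
Multiples of 400: 0.
Leap years = 52 − 2 + 0 = 50.

50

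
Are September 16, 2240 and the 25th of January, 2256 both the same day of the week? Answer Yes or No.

No

From Sep 16, 2240 to Jan 25, 2256 is 5609 days.
5609 mod 7 = 2, so they are different weekdays.
(Sep 16, 2240 is a Wednesday; Jan 25, 2256 is a Friday.)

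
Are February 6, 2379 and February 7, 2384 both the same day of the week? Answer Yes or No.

Yes

From Feb 6, 2379 to Feb 7, 2384 is 1827 days.
1827 mod 7 = 0, so they are the same weekday.
(Feb 6, 2379 is a Tuesday; Feb 7, 2384 is a Tuesday.)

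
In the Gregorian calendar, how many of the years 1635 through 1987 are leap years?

85

Multiples of 4 in [1635,1987]: 88.
Of those, multiples of 100: 3 (not leap unless ÷400).
Multiples of 400: 0.
Leap years = 88 − 3 + 0 = 85.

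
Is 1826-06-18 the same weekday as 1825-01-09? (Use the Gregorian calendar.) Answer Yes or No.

Yes

From Jan 9, 1825 to Jun 18, 1826 is 525 days.
525 mod 7 = 0, so they are the same weekday.
(Jan 9, 1825 is a Sunday; Jun 18, 1826 is a Sunday.)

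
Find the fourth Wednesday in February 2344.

February 1, 2344 is a Tuesday.
The first Wednesday is therefore February 2 (1 days later).
The fourth Wednesday is 2 + 3×7 = February 23.

February 23, 2344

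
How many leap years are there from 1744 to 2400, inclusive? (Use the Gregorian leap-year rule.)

Multiples of 4 in [1744,2400]: 165.
Of those, multiples of 100: 7 (not leap unless ÷400).
Multiples of 400: 2.
Leap years = 165 − 7 + 2 = 160.

160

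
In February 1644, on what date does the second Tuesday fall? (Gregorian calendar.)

February 1, 1644 is a Monday.
The first Tuesday is therefore February 2 (1 days later).
The second Tuesday is 2 + 1×7 = February 9.

February 9, 1644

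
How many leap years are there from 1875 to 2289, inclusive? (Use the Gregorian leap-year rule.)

Multiples of 4 in [1875,2289]: 104.
Of those, multiples of 100: 4 (not leap unless ÷400).
Multiples of 400: 1.
Leap years = 104 − 4 + 1 = 101.

101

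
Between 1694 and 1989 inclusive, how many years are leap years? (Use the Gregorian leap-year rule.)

Multiples of 4 in [1694,1989]: 74.
Of those, multiples of 100: 3 (not leap unless ÷400).
Multiples of 400: 0.
Leap years = 74 − 3 + 0 = 71.

71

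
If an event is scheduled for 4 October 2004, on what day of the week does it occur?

January 1, 2004 is a Thursday.
Jan 1, 2004 → Feb 1, 2004: 31 days (January has 31).
Feb 1, 2004 → Mar 1, 2004: 29 days (February has 29).
Mar 1, 2004 → Apr 1, 2004: 31 days (March has 31).
Apr 1, 2004 → May 1, 2004: 30 days (April has 30).
May 1, 2004 → Jun 1, 2004: 31 days (May has 31).
Jun 1, 2004 → Jul 1, 2004: 30 days (June has 30).
Jul 1, 2004 → Aug 1, 2004: 31 days (July has 31).
Aug 1, 2004 → Sep 1, 2004: 31 days (August has 31).
Sep 1, 2004 → Oct 1, 2004: 30 days (September has 30).
Oct 1, 2004 → Oct 4, 2004: 3 days.
Total: 277 days.
277 mod 7 = 4, so Thursday + 4 = Monday.

Monday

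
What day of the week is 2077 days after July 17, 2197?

Saturday

First find the weekday of Jul 17, 2197. Doomsday rule: the anchor day for the 2100s is Sunday. For year 97: 97÷12 = 8 r 1, and 1÷4 = 0, so 8+1+0 = 9.
Sunday + 9 ≡ Tuesday — that's 2197's doomsday.
In July the doomsday date is Jul 11.
Jul 17 is 6 days after Jul 11; 6 mod 7 = 6, so Tuesday + 6 = Monday.
2077 mod 7 = 5, so 2077 days after a Monday is Monday + 5 = Saturday.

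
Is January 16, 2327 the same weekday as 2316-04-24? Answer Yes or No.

No

From Apr 24, 2316 to Jan 16, 2327 is 3919 days.
3919 mod 7 = 6, so they are different weekdays.
(Apr 24, 2316 is a Monday; Jan 16, 2327 is a Sunday.)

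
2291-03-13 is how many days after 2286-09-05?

Sep 5, 2286 → Sep 5, 2287: 365 days.
Sep 5, 2287 → Sep 5, 2288: 366 days (Feb 29, 2288 is in that span).
Sep 5, 2288 → Sep 5, 2289: 365 days.
Sep 5, 2289 → Sep 5, 2290: 365 days.
Sep 5, 2290 → Oct 5, 2290: 30 days (September has 30).
Oct 5, 2290 → Nov 5, 2290: 31 days (October has 31).
Nov 5, 2290 → Dec 5, 2290: 30 days (November has 30).
Dec 5, 2290 → Jan 5, 2291: 31 days (December has 31).
Jan 5, 2291 → Feb 5, 2291: 31 days (January has 31).
Feb 5, 2291 → Mar 5, 2291: 28 days (February has 28).
Mar 5, 2291 → Mar 13, 2291: 8 days.
Total: 1650 days.

1650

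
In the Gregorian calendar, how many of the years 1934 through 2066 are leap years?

Multiples of 4 in [1934,2066]: 33.
Of those, multiples of 100: 1 (not leap unless ÷400).
Multiples of 400: 1.
Leap years = 33 − 1 + 1 = 33.

33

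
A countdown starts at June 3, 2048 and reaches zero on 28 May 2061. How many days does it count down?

Jun 3, 2048 → Jun 3, 2049: 365 days.
Jun 3, 2049 → Jun 3, 2050: 365 days.
Jun 3, 2050 → Jun 3, 2051: 365 days.
Jun 3, 2051 → Jun 3, 2052: 366 days (Feb 29, 2052 is in that span).
Jun 3, 2052 → Jun 3, 2053: 365 days.
Jun 3, 2053 → Jun 3, 2054: 365 days.
Jun 3, 2054 → Jun 3, 2055: 365 days.
Jun 3, 2055 → Jun 3, 2056: 366 days (Feb 29, 2056 is in that span).
Jun 3, 2056 → Jun 3, 2057: 365 days.
Jun 3, 2057 → Jun 3, 2058: 365 days.
Jun 3, 2058 → Jun 3, 2059: 365 days.
Jun 3, 2059 → Jun 3, 2060: 366 days (Feb 29, 2060 is in that span).
Jun 3, 2060 → Jul 3, 2060: 30 days (June has 30).
Jul 3, 2060 → Aug 3, 2060: 31 days (July has 31).
Aug 3, 2060 → Sep 3, 2060: 31 days (August has 31).
Sep 3, 2060 → Oct 3, 2060: 30 days (September has 30).
Oct 3, 2060 → Nov 3, 2060: 31 days (October has 31).
Nov 3, 2060 → Dec 3, 2060: 30 days (November has 30).
Dec 3, 2060 → Jan 3, 2061: 31 days (December has 31).
Jan 3, 2061 → Feb 3, 2061: 31 days (January has 31).
Feb 3, 2061 → Mar 3, 2061: 28 days (February has 28).
Mar 3, 2061 → Apr 3, 2061: 31 days (March has 31).
Apr 3, 2061 → May 3, 2061: 30 days (April has 30).
May 3, 2061 → May 28, 2061: 25 days.
Total: 4742 days.

4742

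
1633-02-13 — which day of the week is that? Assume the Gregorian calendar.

Doomsday rule: the anchor day for the 1600s is Tuesday. For year 33: 33÷12 = 2 r 9, and 9÷4 = 2, so 2+9+2 = 13.
Tuesday + 13 ≡ Monday — that's 1633's doomsday.
In February the doomsday date is Feb 28 (1633 is not a leap year).
Feb 13 is 15 days before Feb 28; 15 mod 7 = 1, so Monday − 1 = Sunday.

Sunday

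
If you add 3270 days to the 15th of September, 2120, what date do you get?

+365 (one year) → Sep 15, 2121 (2905 left).
+365 (one year) → Sep 15, 2122 (2540 left).
+365 (one year) → Sep 15, 2123 (2175 left).
+366 (one year; includes Feb 29, 2124) → Sep 15, 2124 (1809 left).
+365 (one year) → Sep 15, 2125 (1444 left).
+365 (one year) → Sep 15, 2126 (1079 left).
+365 (one year) → Sep 15, 2127 (714 left).
+366 (one year; includes Feb 29, 2128) → Sep 15, 2128 (348 left).
Sep has 30 days: +16 → Oct 1, 2128 (332 left).
Oct has 31 days: +31 → Nov 1, 2128 (301 left).
Nov has 30 days: +30 → Dec 1, 2128 (271 left).
Dec has 31 days: +31 → Jan 1, 2129 (240 left).
Jan has 31 days: +31 → Feb 1, 2129 (209 left).
Feb has 28 days: +28 → Mar 1, 2129 (181 left).
Mar has 31 days: +31 → Apr 1, 2129 (150 left).
Apr has 30 days: +30 → May 1, 2129 (120 left).
May has 31 days: +31 → Jun 1, 2129 (89 left).
Jun has 30 days: +30 → Jul 1, 2129 (59 left).
Jul has 31 days: +31 → Aug 1, 2129 (28 left).
+28 → Aug 29, 2129.

August 29, 2129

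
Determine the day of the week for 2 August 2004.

Monday

Doomsday rule: the anchor day for the 2000s is Tuesday. For year 04: 4÷12 = 0 r 4, and 4÷4 = 1, so 0+4+1 = 5.
Tuesday + 5 ≡ Sunday — that's 2004's doomsday.
In August the doomsday date is Aug 8.
Aug 2 is 6 days before Aug 8; 6 mod 7 = 6, so Sunday − 6 = Monday.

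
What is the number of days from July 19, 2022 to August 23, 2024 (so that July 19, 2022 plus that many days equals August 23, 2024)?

Jul 19, 2022 → Jul 19, 2023: 365 days.
Jul 19, 2023 → Jul 19, 2024: 366 days (Feb 29, 2024 is in that span).
Jul 19, 2024 → Aug 19, 2024: 31 days (July has 31).
Aug 19, 2024 → Aug 23, 2024: 4 days.
Total: 766 days.

766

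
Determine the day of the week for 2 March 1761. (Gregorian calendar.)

Monday

Doomsday rule: the anchor day for the 1700s is Sunday. For year 61: 61÷12 = 5 r 1, and 1÷4 = 0, so 5+1+0 = 6.
Sunday + 6 ≡ Saturday — that's 1761's doomsday.
In March the doomsday date is Mar 14.
Mar 2 is 12 days before Mar 14; 12 mod 7 = 5, so Saturday − 5 = Monday.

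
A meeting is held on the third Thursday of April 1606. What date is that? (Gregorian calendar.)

April 1, 1606 is a Saturday.
The first Thursday is therefore April 6 (5 days later).
The third Thursday is 6 + 2×7 = April 20.

April 20, 1606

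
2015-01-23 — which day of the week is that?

Doomsday rule: the anchor day for the 2000s is Tuesday. For year 15: 15÷12 = 1 r 3, and 3÷4 = 0, so 1+3+0 = 4.
Tuesday + 4 ≡ Saturday — that's 2015's doomsday.
In January the doomsday date is Jan 3 (2015 is not a leap year).
Jan 23 is 20 days after Jan 3; 20 mod 7 = 6, so Saturday + 6 = Friday.

Friday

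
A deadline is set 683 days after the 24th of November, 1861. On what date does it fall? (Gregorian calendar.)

October 8, 1863

+365 (one year) → Nov 24, 1862 (318 left).
Nov has 30 days: +7 → Dec 1, 1862 (311 left).
Dec has 31 days: +31 → Jan 1, 1863 (280 left).
Jan has 31 days: +31 → Feb 1, 1863 (249 left).
Feb has 28 days: +28 → Mar 1, 1863 (221 left).
Mar has 31 days: +31 → Apr 1, 1863 (190 left).
Apr has 30 days: +30 → May 1, 1863 (160 left).
May has 31 days: +31 → Jun 1, 1863 (129 left).
Jun has 30 days: +30 → Jul 1, 1863 (99 left).
Jul has 31 days: +31 → Aug 1, 1863 (68 left).
Aug has 31 days: +31 → Sep 1, 1863 (37 left).
Sep has 30 days: +30 → Oct 1, 1863 (7 left).
+7 → Oct 8, 1863.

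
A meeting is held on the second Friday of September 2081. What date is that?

September 12, 2081

September 1, 2081 is a Monday.
The first Friday is therefore September 5 (4 days later).
The second Friday is 5 + 1×7 = September 12.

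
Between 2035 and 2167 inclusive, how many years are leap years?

Multiples of 4 in [2035,2167]: 33.
Of those, multiples of 100: 1 (not leap unless ÷400).
Multiples of 400: 0.
Leap years = 33 − 1 + 0 = 32.

32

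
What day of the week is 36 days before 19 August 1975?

First find the weekday of Aug 19, 1975. Doomsday rule: the anchor day for the 1900s is Wednesday. For year 75: 75÷12 = 6 r 3, and 3÷4 = 0, so 6+3+0 = 9.
Wednesday + 9 ≡ Friday — that's 1975's doomsday.
In August the doomsday date is Aug 8.
Aug 19 is 11 days after Aug 8; 11 mod 7 = 4, so Friday + 4 = Tuesday.
36 mod 7 = 1, so 36 days before a Tuesday is Tuesday − 1 = Monday.

Monday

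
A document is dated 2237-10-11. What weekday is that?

January 1, 2237 is a Sunday.
Jan 1, 2237 → Feb 1, 2237: 31 days (January has 31).
Feb 1, 2237 → Mar 1, 2237: 28 days (February has 28).
Mar 1, 2237 → Apr 1, 2237: 31 days (March has 31).
Apr 1, 2237 → May 1, 2237: 30 days (April has 30).
May 1, 2237 → Jun 1, 2237: 31 days (May has 31).
Jun 1, 2237 → Jul 1, 2237: 30 days (June has 30).
Jul 1, 2237 → Aug 1, 2237: 31 days (July has 31).
Aug 1, 2237 → Sep 1, 2237: 31 days (August has 31).
Sep 1, 2237 → Oct 1, 2237: 30 days (September has 30).
Oct 1, 2237 → Oct 11, 2237: 10 days.
Total: 283 days.
283 mod 7 = 3, so Sunday + 3 = Wednesday.

Wednesday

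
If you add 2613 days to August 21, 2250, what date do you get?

October 16, 2257

+365 (one year) → Aug 21, 2251 (2248 left).
+366 (one year; includes Feb 29, 2252) → Aug 21, 2252 (1882 left).
+365 (one year) → Aug 21, 2253 (1517 left).
+365 (one year) → Aug 21, 2254 (1152 left).
+365 (one year) → Aug 21, 2255 (787 left).
+366 (one year; includes Feb 29, 2256) → Aug 21, 2256 (421 left).
+365 (one year) → Aug 21, 2257 (56 left).
Aug has 31 days: +11 → Sep 1, 2257 (45 left).
Sep has 30 days: +30 → Oct 1, 2257 (15 left).
+15 → Oct 16, 2257.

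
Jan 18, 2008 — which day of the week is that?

Doomsday rule: the anchor day for the 2000s is Tuesday. For year 08: 8÷12 = 0 r 8, and 8÷4 = 2, so 0+8+2 = 10.
Tuesday + 10 ≡ Friday — that's 2008's doomsday.
In January the doomsday date is Jan 4 (2008 is a leap year (divisible by 4)).
Jan 18 is 14 days after Jan 4; 14 mod 7 = 0, so Friday + 0 = Friday.

Friday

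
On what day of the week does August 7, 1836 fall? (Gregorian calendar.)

January 1, 1836 is a Friday.
Jan 1, 1836 → Feb 1, 1836: 31 days (January has 31).
Feb 1, 1836 → Mar 1, 1836: 29 days (February has 29).
Mar 1, 1836 → Apr 1, 1836: 31 days (March has 31).
Apr 1, 1836 → May 1, 1836: 30 days (April has 30).
May 1, 1836 → Jun 1, 1836: 31 days (May has 31).
Jun 1, 1836 → Jul 1, 1836: 30 days (June has 30).
Jul 1, 1836 → Aug 1, 1836: 31 days (July has 31).
Aug 1, 1836 → Aug 7, 1836: 6 days.
Total: 219 days.
219 mod 7 = 2, so Friday + 2 = Sunday.

Sunday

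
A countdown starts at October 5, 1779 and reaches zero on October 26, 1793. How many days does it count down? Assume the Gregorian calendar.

Oct 5, 1779 → Oct 5, 1780: 366 days (Feb 29, 1780 is in that span).
Oct 5, 1780 → Oct 5, 1781: 365 days.
Oct 5, 1781 → Oct 5, 1782: 365 days.
Oct 5, 1782 → Oct 5, 1783: 365 days.
Oct 5, 1783 → Oct 5, 1784: 366 days (Feb 29, 1784 is in that span).
Oct 5, 1784 → Oct 5, 1785: 365 days.
Oct 5, 1785 → Oct 5, 1786: 365 days.
Oct 5, 1786 → Oct 5, 1787: 365 days.
Oct 5, 1787 → Oct 5, 1788: 366 days (Feb 29, 1788 is in that span).
Oct 5, 1788 → Oct 5, 1789: 365 days.
Oct 5, 1789 → Oct 5, 1790: 365 days.
Oct 5, 1790 → Oct 5, 1791: 365 days.
Oct 5, 1791 → Oct 5, 1792: 366 days (Feb 29, 1792 is in that span).
Oct 5, 1792 → Nov 5, 1792: 31 days (October has 31).
Nov 5, 1792 → Dec 5, 1792: 30 days (November has 30).
Dec 5, 1792 → Jan 5, 1793: 31 days (December has 31).
Jan 5, 1793 → Feb 5, 1793: 31 days (January has 31).
Feb 5, 1793 → Mar 5, 1793: 28 days (February has 28).
Mar 5, 1793 → Apr 5, 1793: 31 days (March has 31).
Apr 5, 1793 → May 5, 1793: 30 days (April has 30).
May 5, 1793 → Jun 5, 1793: 31 days (May has 31).
Jun 5, 1793 → Jul 5, 1793: 30 days (June has 30).
Jul 5, 1793 → Aug 5, 1793: 31 days (July has 31).
Aug 5, 1793 → Sep 5, 1793: 31 days (August has 31).
Sep 5, 1793 → Oct 5, 1793: 30 days (September has 30).
Oct 5, 1793 → Oct 26, 1793: 21 days.
Total: 5135 days.

5135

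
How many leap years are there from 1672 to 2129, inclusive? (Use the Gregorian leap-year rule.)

111

Multiples of 4 in [1672,2129]: 115.
Of those, multiples of 100: 5 (not leap unless ÷400).
Multiples of 400: 1.
Leap years = 115 − 5 + 1 = 111.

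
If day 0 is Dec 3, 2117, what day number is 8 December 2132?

5484

Dec 3, 2117 → Dec 3, 2118: 365 days.
Dec 3, 2118 → Dec 3, 2119: 365 days.
Dec 3, 2119 → Dec 3, 2120: 366 days (Feb 29, 2120 is in that span).
Dec 3, 2120 → Dec 3, 2121: 365 days.
Dec 3, 2121 → Dec 3, 2122: 365 days.
Dec 3, 2122 → Dec 3, 2123: 365 days.
Dec 3, 2123 → Dec 3, 2124: 366 days (Feb 29, 2124 is in that span).
Dec 3, 2124 → Dec 3, 2125: 365 days.
Dec 3, 2125 → Dec 3, 2126: 365 days.
Dec 3, 2126 → Dec 3, 2127: 365 days.
Dec 3, 2127 → Dec 3, 2128: 366 days (Feb 29, 2128 is in that span).
Dec 3, 2128 → Dec 3, 2129: 365 days.
Dec 3, 2129 → Dec 3, 2130: 365 days.
Dec 3, 2130 → Dec 3, 2131: 365 days.
Dec 3, 2131 → Jan 3, 2132: 31 days (December has 31).
Jan 3, 2132 → Feb 3, 2132: 31 days (January has 31).
Feb 3, 2132 → Mar 3, 2132: 29 days (February has 29).
Mar 3, 2132 → Apr 3, 2132: 31 days (March has 31).
Apr 3, 2132 → May 3, 2132: 30 days (April has 30).
May 3, 2132 → Jun 3, 2132: 31 days (May has 31).
Jun 3, 2132 → Jul 3, 2132: 30 days (June has 30).
Jul 3, 2132 → Aug 3, 2132: 31 days (July has 31).
Aug 3, 2132 → Sep 3, 2132: 31 days (August has 31).
Sep 3, 2132 → Oct 3, 2132: 30 days (September has 30).
Oct 3, 2132 → Nov 3, 2132: 31 days (October has 31).
Nov 3, 2132 → Dec 3, 2132: 30 days (November has 30).
Dec 3, 2132 → Dec 8, 2132: 5 days.
Total: 5484 days.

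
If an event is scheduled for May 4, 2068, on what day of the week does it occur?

Doomsday rule: the anchor day for the 2000s is Tuesday. For year 68: 68÷12 = 5 r 8, and 8÷4 = 2, so 5+8+2 = 15.
Tuesday + 15 ≡ Wednesday — that's 2068's doomsday.
In May the doomsday date is May 9.
May 4 is 5 days before May 9; 5 mod 7 = 5, so Wednesday − 5 = Friday.

Friday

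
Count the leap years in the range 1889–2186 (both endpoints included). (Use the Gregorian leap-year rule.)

Multiples of 4 in [1889,2186]: 74.
Of those, multiples of 100: 3 (not leap unless ÷400).
Multiples of 400: 1.
Leap years = 74 − 3 + 1 = 72.

72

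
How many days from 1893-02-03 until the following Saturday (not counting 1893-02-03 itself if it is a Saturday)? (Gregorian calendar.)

1

Feb 3, 1893 is a Friday.
From Friday to the next Saturday is 1 day.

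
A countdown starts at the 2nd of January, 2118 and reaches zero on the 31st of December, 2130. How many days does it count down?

Jan 2, 2118 → Jan 2, 2119: 365 days.
Jan 2, 2119 → Jan 2, 2120: 365 days.
Jan 2, 2120 → Jan 2, 2121: 366 days (Feb 29, 2120 is in that span).
Jan 2, 2121 → Jan 2, 2122: 365 days.
Jan 2, 2122 → Jan 2, 2123: 365 days.
Jan 2, 2123 → Jan 2, 2124: 365 days.
Jan 2, 2124 → Jan 2, 2125: 366 days (Feb 29, 2124 is in that span).
Jan 2, 2125 → Jan 2, 2126: 365 days.
Jan 2, 2126 → Jan 2, 2127: 365 days.
Jan 2, 2127 → Jan 2, 2128: 365 days.
Jan 2, 2128 → Jan 2, 2129: 366 days (Feb 29, 2128 is in that span).
Jan 2, 2129 → Jan 2, 2130: 365 days.
Jan 2, 2130 → Feb 2, 2130: 31 days (January has 31).
Feb 2, 2130 → Mar 2, 2130: 28 days (February has 28).
Mar 2, 2130 → Apr 2, 2130: 31 days (March has 31).
Apr 2, 2130 → May 2, 2130: 30 days (April has 30).
May 2, 2130 → Jun 2, 2130: 31 days (May has 31).
Jun 2, 2130 → Jul 2, 2130: 30 days (June has 30).
Jul 2, 2130 → Aug 2, 2130: 31 days (July has 31).
Aug 2, 2130 → Sep 2, 2130: 31 days (August has 31).
Sep 2, 2130 → Oct 2, 2130: 30 days (September has 30).
Oct 2, 2130 → Nov 2, 2130: 31 days (October has 31).
Nov 2, 2130 → Dec 2, 2130: 30 days (November has 30).
Dec 2, 2130 → Dec 31, 2130: 29 days.
Total: 4746 days.

4746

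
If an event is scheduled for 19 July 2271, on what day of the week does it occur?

Doomsday rule: the anchor day for the 2200s is Friday. For year 71: 71÷12 = 5 r 11, and 11÷4 = 2, so 5+11+2 = 18.
Friday + 18 ≡ Tuesday — that's 2271's doomsday.
In July the doomsday date is Jul 11.
Jul 19 is 8 days after Jul 11; 8 mod 7 = 1, so Tuesday + 1 = Wednesday.

Wednesday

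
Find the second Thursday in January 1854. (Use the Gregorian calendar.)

January 1, 1854 is a Sunday.
The first Thursday is therefore January 5 (4 days later).
The second Thursday is 5 + 1×7 = January 12.

January 12, 1854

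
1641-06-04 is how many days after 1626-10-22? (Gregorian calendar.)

5339

Oct 22, 1626 → Oct 22, 1627: 365 days.
Oct 22, 1627 → Oct 22, 1628: 366 days (Feb 29, 1628 is in that span).
Oct 22, 1628 → Oct 22, 1629: 365 days.
Oct 22, 1629 → Oct 22, 1630: 365 days.
Oct 22, 1630 → Oct 22, 1631: 365 days.
Oct 22, 1631 → Oct 22, 1632: 366 days (Feb 29, 1632 is in that span).
Oct 22, 1632 → Oct 22, 1633: 365 days.
Oct 22, 1633 → Oct 22, 1634: 365 days.
Oct 22, 1634 → Oct 22, 1635: 365 days.
Oct 22, 1635 → Oct 22, 1636: 366 days (Feb 29, 1636 is in that span).
Oct 22, 1636 → Oct 22, 1637: 365 days.
Oct 22, 1637 → Oct 22, 1638: 365 days.
Oct 22, 1638 → Oct 22, 1639: 365 days.
Oct 22, 1639 → Oct 22, 1640: 366 days (Feb 29, 1640 is in that span).
Oct 22, 1640 → Nov 22, 1640: 31 days (October has 31).
Nov 22, 1640 → Dec 22, 1640: 30 days (November has 30).
Dec 22, 1640 → Jan 22, 1641: 31 days (December has 31).
Jan 22, 1641 → Feb 22, 1641: 31 days (January has 31).
Feb 22, 1641 → Mar 22, 1641: 28 days (February has 28).
Mar 22, 1641 → Apr 22, 1641: 31 days (March has 31).
Apr 22, 1641 → May 22, 1641: 30 days (April has 30).
May 22, 1641 → Jun 4, 1641: 13 days.
Total: 5339 days.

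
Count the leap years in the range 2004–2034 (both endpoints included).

8

Multiples of 4 in [2004,2034]: 8.
Of those, multiples of 100: 0 (not leap unless ÷400).
Multiples of 400: 0.
Leap years = 8 − 0 + 0 = 8.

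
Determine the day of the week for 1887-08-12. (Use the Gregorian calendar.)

Doomsday rule: the anchor day for the 1800s is Friday. For year 87: 87÷12 = 7 r 3, and 3÷4 = 0, so 7+3+0 = 10.
Friday + 10 ≡ Monday — that's 1887's doomsday.
In August the doomsday date is Aug 8.
Aug 12 is 4 days after Aug 8; 4 mod 7 = 4, so Monday + 4 = Friday.

Friday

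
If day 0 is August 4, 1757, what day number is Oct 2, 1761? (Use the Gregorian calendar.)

Aug 4, 1757 → Aug 4, 1758: 365 days.
Aug 4, 1758 → Aug 4, 1759: 365 days.
Aug 4, 1759 → Aug 4, 1760: 366 days (Feb 29, 1760 is in that span).
Aug 4, 1760 → Aug 4, 1761: 365 days.
Aug 4, 1761 → Sep 4, 1761: 31 days (August has 31).
Sep 4, 1761 → Oct 2, 1761: 28 days.
Total: 1520 days.

1520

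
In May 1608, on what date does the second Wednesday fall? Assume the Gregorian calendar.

May 1, 1608 is a Thursday.
The first Wednesday is therefore May 7 (6 days later).
The second Wednesday is 7 + 1×7 = May 14.

May 14, 1608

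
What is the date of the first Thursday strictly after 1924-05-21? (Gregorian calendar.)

May 22, 1924

May 21, 1924 is a Wednesday.
From Wednesday to the next Thursday is 1 day.
May 21, 1924 + 1 = May 22, 1924.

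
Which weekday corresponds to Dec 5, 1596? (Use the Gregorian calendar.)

Thursday

Doomsday rule: the anchor day for the 1500s is Wednesday. For year 96: 96÷12 = 8 r 0, and 0÷4 = 0, so 8+0+0 = 8.
Wednesday + 8 ≡ Thursday — that's 1596's doomsday.
In December the doomsday date is Dec 12.
Dec 5 is 7 days before Dec 12; 7 mod 7 = 0, so Thursday − 0 = Thursday.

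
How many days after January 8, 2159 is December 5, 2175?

6175

Jan 8, 2159 → Jan 8, 2160: 365 days.
Jan 8, 2160 → Jan 8, 2161: 366 days (Feb 29, 2160 is in that span).
Jan 8, 2161 → Jan 8, 2162: 365 days.
Jan 8, 2162 → Jan 8, 2163: 365 days.
Jan 8, 2163 → Jan 8, 2164: 365 days.
Jan 8, 2164 → Jan 8, 2165: 366 days (Feb 29, 2164 is in that span).
Jan 8, 2165 → Jan 8, 2166: 365 days.
Jan 8, 2166 → Jan 8, 2167: 365 days.
Jan 8, 2167 → Jan 8, 2168: 365 days.
Jan 8, 2168 → Jan 8, 2169: 366 days (Feb 29, 2168 is in that span).
Jan 8, 2169 → Jan 8, 2170: 365 days.
Jan 8, 2170 → Jan 8, 2171: 365 days.
Jan 8, 2171 → Jan 8, 2172: 365 days.
Jan 8, 2172 → Jan 8, 2173: 366 days (Feb 29, 2172 is in that span).
Jan 8, 2173 → Jan 8, 2174: 365 days.
Jan 8, 2174 → Jan 8, 2175: 365 days.
Jan 8, 2175 → Feb 8, 2175: 31 days (January has 31).
Feb 8, 2175 → Mar 8, 2175: 28 days (February has 28).
Mar 8, 2175 → Apr 8, 2175: 31 days (March has 31).
Apr 8, 2175 → May 8, 2175: 30 days (April has 30).
May 8, 2175 → Jun 8, 2175: 31 days (May has 31).
Jun 8, 2175 → Jul 8, 2175: 30 days (June has 30).
Jul 8, 2175 → Aug 8, 2175: 31 days (July has 31).
Aug 8, 2175 → Sep 8, 2175: 31 days (August has 31).
Sep 8, 2175 → Oct 8, 2175: 30 days (September has 30).
Oct 8, 2175 → Nov 8, 2175: 31 days (October has 31).
Nov 8, 2175 → Dec 5, 2175: 27 days.
Total: 6175 days.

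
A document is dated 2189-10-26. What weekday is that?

Monday

January 1, 2189 is a Thursday.
Jan 1, 2189 → Feb 1, 2189: 31 days (January has 31).
Feb 1, 2189 → Mar 1, 2189: 28 days (February has 28).
Mar 1, 2189 → Apr 1, 2189: 31 days (March has 31).
Apr 1, 2189 → May 1, 2189: 30 days (April has 30).
May 1, 2189 → Jun 1, 2189: 31 days (May has 31).
Jun 1, 2189 → Jul 1, 2189: 30 days (June has 30).
Jul 1, 2189 → Aug 1, 2189: 31 days (July has 31).
Aug 1, 2189 → Sep 1, 2189: 31 days (August has 31).
Sep 1, 2189 → Oct 1, 2189: 30 days (September has 30).
Oct 1, 2189 → Oct 26, 2189: 25 days.
Total: 298 days.
298 mod 7 = 4, so Thursday + 4 = Monday.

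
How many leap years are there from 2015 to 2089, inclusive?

Multiples of 4 in [2015,2089]: 19.
Of those, multiples of 100: 0 (not leap unless ÷400).
Multiples of 400: 0.
Leap years = 19 − 0 + 0 = 19.

19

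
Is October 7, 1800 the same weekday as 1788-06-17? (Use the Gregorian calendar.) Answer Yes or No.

Yes

From Jun 17, 1788 to Oct 7, 1800 is 4494 days.
4494 mod 7 = 0, so they are the same weekday.
(Jun 17, 1788 is a Tuesday; Oct 7, 1800 is a Tuesday.)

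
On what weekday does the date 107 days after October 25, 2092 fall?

Monday

First find the weekday of Oct 25, 2092. Doomsday rule: the anchor day for the 2000s is Tuesday. For year 92: 92÷12 = 7 r 8, and 8÷4 = 2, so 7+8+2 = 17.
Tuesday + 17 ≡ Friday — that's 2092's doomsday.
In October the doomsday date is Oct 10.
Oct 25 is 15 days after Oct 10; 15 mod 7 = 1, so Friday + 1 = Saturday.
107 mod 7 = 2, so 107 days after a Saturday is Saturday + 2 = Monday.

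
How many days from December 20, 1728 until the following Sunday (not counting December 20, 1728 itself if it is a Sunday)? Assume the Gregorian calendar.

6

Dec 20, 1728 is a Monday.
From Monday to the next Sunday is 6 days.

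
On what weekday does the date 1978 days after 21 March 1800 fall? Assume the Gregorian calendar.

Tuesday

Mar 21, 1800 is a Friday.
1978 mod 7 = 4, so 1978 days after a Friday is Friday + 4 = Tuesday.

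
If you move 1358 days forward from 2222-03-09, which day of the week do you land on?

First find the weekday of Mar 9, 2222. Doomsday rule: the anchor day for the 2200s is Friday. For year 22: 22÷12 = 1 r 10, and 10÷4 = 2, so 1+10+2 = 13.
Friday + 13 ≡ Thursday — that's 2222's doomsday.
In March the doomsday date is Mar 14.
Mar 9 is 5 days before Mar 14; 5 mod 7 = 5, so Thursday − 5 = Saturday.
1358 mod 7 = 0, so 1358 days after a Saturday is Saturday + 0 = Saturday.

Saturday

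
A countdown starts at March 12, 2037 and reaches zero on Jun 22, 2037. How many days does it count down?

102

Mar 12, 2037 → Apr 12, 2037: 31 days (March has 31).
Apr 12, 2037 → May 12, 2037: 30 days (April has 30).
May 12, 2037 → Jun 12, 2037: 31 days (May has 31).
Jun 12, 2037 → Jun 22, 2037: 10 days.
Total: 102 days.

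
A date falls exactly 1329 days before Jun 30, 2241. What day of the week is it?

Thursday

Jun 30, 2241 is a Wednesday.
1329 mod 7 = 6, so 1329 days before a Wednesday is Wednesday − 6 = Thursday.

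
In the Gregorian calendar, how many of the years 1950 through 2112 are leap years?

40

Multiples of 4 in [1950,2112]: 41.
Of those, multiples of 100: 2 (not leap unless ÷400).
Multiples of 400: 1.
Leap years = 41 − 2 + 1 = 40.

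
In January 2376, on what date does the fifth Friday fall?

January 1, 2376 is a Thursday.
The first Friday is therefore January 2 (1 days later).
The fifth Friday is 2 + 4×7 = January 30.

January 30, 2376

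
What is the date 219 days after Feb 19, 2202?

Feb has 28 days: +10 → Mar 1, 2202 (209 left).
Mar has 31 days: +31 → Apr 1, 2202 (178 left).
Apr has 30 days: +30 → May 1, 2202 (148 left).
May has 31 days: +31 → Jun 1, 2202 (117 left).
Jun has 30 days: +30 → Jul 1, 2202 (87 left).
Jul has 31 days: +31 → Aug 1, 2202 (56 left).
Aug has 31 days: +31 → Sep 1, 2202 (25 left).
+25 → Sep 26, 2202.

September 26, 2202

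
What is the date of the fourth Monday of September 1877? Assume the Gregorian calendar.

September 1, 1877 is a Saturday.
The first Monday is therefore September 3 (2 days later).
The fourth Monday is 3 + 3×7 = September 24.

September 24, 1877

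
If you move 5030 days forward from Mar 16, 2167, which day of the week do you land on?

Friday

First find the weekday of Mar 16, 2167. Doomsday rule: the anchor day for the 2100s is Sunday. For year 67: 67÷12 = 5 r 7, and 7÷4 = 1, so 5+7+1 = 13.
Sunday + 13 ≡ Saturday — that's 2167's doomsday.
In March the doomsday date is Mar 14.
Mar 16 is 2 days after Mar 14; 2 mod 7 = 2, so Saturday + 2 = Monday.
5030 mod 7 = 4, so 5030 days after a Monday is Monday + 4 = Friday.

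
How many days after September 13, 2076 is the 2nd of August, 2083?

2514

Sep 13, 2076 → Sep 13, 2077: 365 days.
Sep 13, 2077 → Sep 13, 2078: 365 days.
Sep 13, 2078 → Sep 13, 2079: 365 days.
Sep 13, 2079 → Sep 13, 2080: 366 days (Feb 29, 2080 is in that span).
Sep 13, 2080 → Sep 13, 2081: 365 days.
Sep 13, 2081 → Sep 13, 2082: 365 days.
Sep 13, 2082 → Oct 13, 2082: 30 days (September has 30).
Oct 13, 2082 → Nov 13, 2082: 31 days (October has 31).
Nov 13, 2082 → Dec 13, 2082: 30 days (November has 30).
Dec 13, 2082 → Jan 13, 2083: 31 days (December has 31).
Jan 13, 2083 → Feb 13, 2083: 31 days (January has 31).
Feb 13, 2083 → Mar 13, 2083: 28 days (February has 28).
Mar 13, 2083 → Apr 13, 2083: 31 days (March has 31).
Apr 13, 2083 → May 13, 2083: 30 days (April has 30).
May 13, 2083 → Jun 13, 2083: 31 days (May has 31).
Jun 13, 2083 → Jul 13, 2083: 30 days (June has 30).
Jul 13, 2083 → Aug 2, 2083: 20 days.
Total: 2514 days.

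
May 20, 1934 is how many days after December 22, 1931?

880

Dec 22, 1931 → Dec 22, 1932: 366 days (Feb 29, 1932 is in that span).
Dec 22, 1932 → Dec 22, 1933: 365 days.
Dec 22, 1933 → Jan 22, 1934: 31 days (December has 31).
Jan 22, 1934 → Feb 22, 1934: 31 days (January has 31).
Feb 22, 1934 → Mar 22, 1934: 28 days (February has 28).
Mar 22, 1934 → Apr 22, 1934: 31 days (March has 31).
Apr 22, 1934 → May 20, 1934: 28 days.
Total: 880 days.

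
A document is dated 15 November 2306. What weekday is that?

Thursday

Doomsday rule: the anchor day for the 2300s is Wednesday. For year 06: 6÷12 = 0 r 6, and 6÷4 = 1, so 0+6+1 = 7.
Wednesday + 7 ≡ Wednesday — that's 2306's doomsday.
In November the doomsday date is Nov 7.
Nov 15 is 8 days after Nov 7; 8 mod 7 = 1, so Wednesday + 1 = Thursday.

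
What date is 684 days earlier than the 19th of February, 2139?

−365 (one year) → Feb 19, 2138 (319 left).
−19 → Jan 31, 2138 (end of Jan, 31 days; 300 left).
−31 → Dec 31, 2137 (end of Dec, 31 days; 269 left).
−31 → Nov 30, 2137 (end of Nov, 30 days; 238 left).
−30 → Oct 31, 2137 (end of Oct, 31 days; 208 left).
−31 → Sep 30, 2137 (end of Sep, 30 days; 177 left).
−30 → Aug 31, 2137 (end of Aug, 31 days; 147 left).
−31 → Jul 31, 2137 (end of Jul, 31 days; 116 left).
−31 → Jun 30, 2137 (end of Jun, 30 days; 85 left).
−30 → May 31, 2137 (end of May, 31 days; 55 left).
−31 → Apr 30, 2137 (end of Apr, 30 days; 24 left).
−24 → Apr 6, 2137.

April 6, 2137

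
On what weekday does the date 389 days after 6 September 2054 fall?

First find the weekday of Sep 6, 2054. Doomsday rule: the anchor day for the 2000s is Tuesday. For year 54: 54÷12 = 4 r 6, and 6÷4 = 1, so 4+6+1 = 11.
Tuesday + 11 ≡ Saturday — that's 2054's doomsday.
In September the doomsday date is Sep 5.
Sep 6 is 1 day after Sep 5; 1 mod 7 = 1, so Saturday + 1 = Sunday.
389 mod 7 = 4, so 389 days after a Sunday is Sunday + 4 = Thursday.

Thursday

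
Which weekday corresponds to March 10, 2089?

Doomsday rule: the anchor day for the 2000s is Tuesday. For year 89: 89÷12 = 7 r 5, and 5÷4 = 1, so 7+5+1 = 13.
Tuesday + 13 ≡ Monday — that's 2089's doomsday.
In March the doomsday date is Mar 14.
Mar 10 is 4 days before Mar 14; 4 mod 7 = 4, so Monday − 4 = Thursday.

Thursday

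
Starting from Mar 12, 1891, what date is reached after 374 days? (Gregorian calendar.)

March 20, 1892

Mar has 31 days: +20 → Apr 1, 1891 (354 left).
Apr has 30 days: +30 → May 1, 1891 (324 left).
May has 31 days: +31 → Jun 1, 1891 (293 left).
Jun has 30 days: +30 → Jul 1, 1891 (263 left).
Jul has 31 days: +31 → Aug 1, 1891 (232 left).
Aug has 31 days: +31 → Sep 1, 1891 (201 left).
Sep has 30 days: +30 → Oct 1, 1891 (171 left).
Oct has 31 days: +31 → Nov 1, 1891 (140 left).
Nov has 30 days: +30 → Dec 1, 1891 (110 left).
Dec has 31 days: +31 → Jan 1, 1892 (79 left).
Jan has 31 days: +31 → Feb 1, 1892 (48 left).
Feb has 29 days: +29 → Mar 1, 1892 (19 left).
+19 → Mar 20, 1892.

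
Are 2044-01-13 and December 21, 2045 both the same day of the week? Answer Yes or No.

No

From Jan 13, 2044 to Dec 21, 2045 is 708 days.
708 mod 7 = 1, so they are different weekdays.
(Jan 13, 2044 is a Wednesday; Dec 21, 2045 is a Thursday.)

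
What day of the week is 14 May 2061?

Saturday

Doomsday rule: the anchor day for the 2000s is Tuesday. For year 61: 61÷12 = 5 r 1, and 1÷4 = 0, so 5+1+0 = 6.
Tuesday + 6 ≡ Monday — that's 2061's doomsday.
In May the doomsday date is May 9.
May 14 is 5 days after May 9; 5 mod 7 = 5, so Monday + 5 = Saturday.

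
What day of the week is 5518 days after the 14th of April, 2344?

First find the weekday of Apr 14, 2344. Doomsday rule: the anchor day for the 2300s is Wednesday. For year 44: 44÷12 = 3 r 8, and 8÷4 = 2, so 3+8+2 = 13.
Wednesday + 13 ≡ Tuesday — that's 2344's doomsday.
In April the doomsday date is Apr 4.
Apr 14 is 10 days after Apr 4; 10 mod 7 = 3, so Tuesday + 3 = Friday.
5518 mod 7 = 2, so 5518 days after a Friday is Friday + 2 = Sunday.

Sunday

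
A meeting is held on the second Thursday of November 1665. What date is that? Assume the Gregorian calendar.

November 1, 1665 is a Sunday.
The first Thursday is therefore November 5 (4 days later).
The second Thursday is 5 + 1×7 = November 12.

November 12, 1665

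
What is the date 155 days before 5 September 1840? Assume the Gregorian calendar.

April 3, 1840

−5 → Aug 31, 1840 (end of Aug, 31 days; 150 left).
−31 → Jul 31, 1840 (end of Jul, 31 days; 119 left).
−31 → Jun 30, 1840 (end of Jun, 30 days; 88 left).
−30 → May 31, 1840 (end of May, 31 days; 58 left).
−31 → Apr 30, 1840 (end of Apr, 30 days; 27 left).
−27 → Apr 3, 1840.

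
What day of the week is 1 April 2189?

January 1, 2189 is a Thursday.
Jan 1, 2189 → Feb 1, 2189: 31 days (January has 31).
Feb 1, 2189 → Mar 1, 2189: 28 days (February has 28).
Mar 1, 2189 → Apr 1, 2189: 31 days.
Total: 90 days.
90 mod 7 = 6, so Thursday + 6 = Wednesday.

Wednesday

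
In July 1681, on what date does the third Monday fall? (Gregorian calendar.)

July 21, 1681

July 1, 1681 is a Tuesday.
The first Monday is therefore July 7 (6 days later).
The third Monday is 7 + 2×7 = July 21.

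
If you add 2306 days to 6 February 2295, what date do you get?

+365 (one year) → Feb 6, 2296 (1941 left).
+366 (one year; includes Feb 29, 2296) → Feb 6, 2297 (1575 left).
+365 (one year) → Feb 6, 2298 (1210 left).
+365 (one year) → Feb 6, 2299 (845 left).
+365 (one year) → Feb 6, 2300 (480 left).
+365 (one year) → Feb 6, 2301 (115 left).
Feb has 28 days: +23 → Mar 1, 2301 (92 left).
Mar has 31 days: +31 → Apr 1, 2301 (61 left).
Apr has 30 days: +30 → May 1, 2301 (31 left).
May has 31 days: +31 → Jun 1, 2301 (0 left).

June 1, 2301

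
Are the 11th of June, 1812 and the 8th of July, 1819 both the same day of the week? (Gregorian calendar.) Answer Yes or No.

From Jun 11, 1812 to Jul 8, 1819 is 2583 days.
2583 mod 7 = 0, so they are the same weekday.
(Jun 11, 1812 is a Thursday; Jul 8, 1819 is a Thursday.)

Yes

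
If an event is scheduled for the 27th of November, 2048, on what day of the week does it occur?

Doomsday rule: the anchor day for the 2000s is Tuesday. For year 48: 48÷12 = 4 r 0, and 0÷4 = 0, so 4+0+0 = 4.
Tuesday + 4 ≡ Saturday — that's 2048's doomsday.
In November the doomsday date is Nov 7.
Nov 27 is 20 days after Nov 7; 20 mod 7 = 6, so Saturday + 6 = Friday.

Friday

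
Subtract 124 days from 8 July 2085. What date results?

−8 → Jun 30, 2085 (end of Jun, 30 days; 116 left).
−30 → May 31, 2085 (end of May, 31 days; 86 left).
−31 → Apr 30, 2085 (end of Apr, 30 days; 55 left).
−30 → Mar 31, 2085 (end of Mar, 31 days; 25 left).
−25 → Mar 6, 2085.

March 6, 2085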